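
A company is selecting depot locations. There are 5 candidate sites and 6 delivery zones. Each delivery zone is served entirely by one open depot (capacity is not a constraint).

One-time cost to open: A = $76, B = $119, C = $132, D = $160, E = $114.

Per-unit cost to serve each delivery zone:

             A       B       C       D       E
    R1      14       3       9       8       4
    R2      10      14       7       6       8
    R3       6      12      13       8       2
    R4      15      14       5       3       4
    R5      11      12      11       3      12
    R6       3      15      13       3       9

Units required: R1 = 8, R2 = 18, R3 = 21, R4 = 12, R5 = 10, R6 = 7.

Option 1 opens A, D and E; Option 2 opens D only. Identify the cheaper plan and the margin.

Option 1: {A, D, E}: R1→E 4·8=32, R2→D 6·18=108, R3→E 2·21=42, R4→D 3·12=36, R5→D 3·10=30, R6→A 3·7=21. Service 269; fixed 350; total 619.
Option 2: {D}: R1→D 8·8=64, R2→D 6·18=108, R3→D 8·21=168, R4→D 3·12=36, R5→D 3·10=30, R6→D 3·7=21. Service 427; fixed 160; total 587.
Difference: |619 − 587| = 32.

Option 2 is cheaper by 32.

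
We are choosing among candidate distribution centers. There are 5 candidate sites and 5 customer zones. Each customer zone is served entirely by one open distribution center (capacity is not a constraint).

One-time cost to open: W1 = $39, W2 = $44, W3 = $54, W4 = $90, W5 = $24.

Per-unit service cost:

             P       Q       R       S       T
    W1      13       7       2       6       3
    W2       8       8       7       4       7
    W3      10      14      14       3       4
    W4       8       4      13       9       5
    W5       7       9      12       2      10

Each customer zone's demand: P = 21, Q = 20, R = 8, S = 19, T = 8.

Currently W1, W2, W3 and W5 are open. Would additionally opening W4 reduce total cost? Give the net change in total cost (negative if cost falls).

Current service cost with {W1, W2, W3, W5}: 365.
Adding W4: each customer zone re-picks its cheapest; new service cost 305, saving 60.
Extra fixed cost: 90. Net change = 90 − 60 = 30.
(Totals: 526 → 556.)

No — net change +30 (cost rises by 30).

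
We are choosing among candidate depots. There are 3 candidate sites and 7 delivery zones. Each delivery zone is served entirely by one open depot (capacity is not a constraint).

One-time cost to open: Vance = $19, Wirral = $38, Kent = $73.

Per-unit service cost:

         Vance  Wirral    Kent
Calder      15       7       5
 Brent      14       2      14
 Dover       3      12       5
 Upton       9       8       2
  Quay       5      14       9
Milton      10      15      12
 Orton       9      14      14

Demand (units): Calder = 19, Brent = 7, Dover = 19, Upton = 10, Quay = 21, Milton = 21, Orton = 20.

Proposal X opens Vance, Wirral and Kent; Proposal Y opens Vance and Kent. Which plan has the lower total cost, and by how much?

Proposal X is cheaper by 46.

Proposal X: {Vance, Wirral, Kent}: Calder→Kent 5·19=95, Brent→Wirral 2·7=14, Dover→Vance 3·19=57, Upton→Kent 2·10=20, Quay→Vance 5·21=105, Milton→Vance 10·21=210, Orton→Vance 9·20=180. Service 681; fixed 130; total 811.
Proposal Y: {Vance, Kent}: Calder→Kent 5·19=95, Brent→Vance 14·7=98, Dover→Vance 3·19=57, Upton→Kent 2·10=20, Quay→Vance 5·21=105, Milton→Vance 10·21=210, Orton→Vance 9·20=180. Service 765; fixed 92; total 857.
Difference: |811 − 857| = 46.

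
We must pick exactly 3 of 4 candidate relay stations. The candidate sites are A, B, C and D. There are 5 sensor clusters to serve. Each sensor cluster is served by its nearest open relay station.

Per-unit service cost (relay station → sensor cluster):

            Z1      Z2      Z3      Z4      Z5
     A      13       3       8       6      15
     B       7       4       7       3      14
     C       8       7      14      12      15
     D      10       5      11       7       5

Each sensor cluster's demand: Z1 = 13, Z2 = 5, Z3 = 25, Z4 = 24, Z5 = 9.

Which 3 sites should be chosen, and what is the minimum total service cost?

Choose A, B and D; total service cost 398.

With exactly 3 open, each sensor cluster uses its cheapest among the chosen.
{A, B, D}: Z1→B 7·13=91, Z2→A 3·5=15, Z3→B 7·25=175, Z4→B 3·24=72, Z5→D 5·9=45. Service cost 398.
{B, C, D}: service cost 403
{A, B, C}: service cost 479
Among all 4 size-3 choices, {A, B, D} is lowest.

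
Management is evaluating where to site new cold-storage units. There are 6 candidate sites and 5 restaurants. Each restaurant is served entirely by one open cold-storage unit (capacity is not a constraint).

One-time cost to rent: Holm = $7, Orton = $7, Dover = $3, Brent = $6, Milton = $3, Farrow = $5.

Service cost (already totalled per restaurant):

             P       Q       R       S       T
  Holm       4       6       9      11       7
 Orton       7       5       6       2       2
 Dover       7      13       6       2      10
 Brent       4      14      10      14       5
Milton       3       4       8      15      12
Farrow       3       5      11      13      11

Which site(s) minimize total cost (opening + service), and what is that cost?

For any fixed open set, each restaurant goes to its cheapest open site; total = fixed + service.
{Orton, Milton}: P→Milton 3, Q→Milton 4, R→Orton 6, S→Orton 2, T→Orton 2. Service 17; fixed 10; total 27.
{Orton}: service 22 + fixed 7 = 29
{Orton, Dover, Milton}: service 17 + fixed 13 = 30
{Holm, Orton, Dover, Brent, Milton, Farrow}: service 17 + fixed 31 = 48
No other subset beats 27.

Open Orton and Milton; minimum total cost 27.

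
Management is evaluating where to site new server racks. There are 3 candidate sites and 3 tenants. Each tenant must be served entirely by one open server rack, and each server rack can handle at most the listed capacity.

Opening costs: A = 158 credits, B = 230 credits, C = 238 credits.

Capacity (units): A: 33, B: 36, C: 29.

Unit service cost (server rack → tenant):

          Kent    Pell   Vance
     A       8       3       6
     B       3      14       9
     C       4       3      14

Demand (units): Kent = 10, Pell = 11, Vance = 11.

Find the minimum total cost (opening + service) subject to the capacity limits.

Minimum total cost: 337

Open {A}: Kent→A 8·10=80, Pell→A 3·11=33, Vance→A 6·11=66.
Loads: A carries 32/33. Service 179; fixed 158; total 337.
Next best feasible plan costs 513.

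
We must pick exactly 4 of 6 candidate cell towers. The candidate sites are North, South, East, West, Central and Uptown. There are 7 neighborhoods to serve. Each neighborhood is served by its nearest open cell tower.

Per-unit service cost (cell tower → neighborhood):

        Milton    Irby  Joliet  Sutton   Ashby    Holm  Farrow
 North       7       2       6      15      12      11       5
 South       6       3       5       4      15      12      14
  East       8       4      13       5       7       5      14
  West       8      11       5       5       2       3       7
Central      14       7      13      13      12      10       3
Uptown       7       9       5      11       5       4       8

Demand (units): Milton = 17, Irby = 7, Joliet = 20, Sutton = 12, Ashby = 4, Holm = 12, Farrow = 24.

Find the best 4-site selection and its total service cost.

Choose North, South, West and Central; total service cost 380.

With exactly 4 open, each neighborhood uses its cheapest among the chosen.
{North, South, West, Central}: Milton→South 6·17=102, Irby→North 2·7=14, Joliet→South 5·20=100, Sutton→South 4·12=48, Ashby→West 2·4=8, Holm→West 3·12=36, Farrow→Central 3·24=72. Service cost 380.
{South, East, West, Central}: service cost 387
{South, West, Central, Uptown}: service cost 387
Among all 15 size-4 choices, {North, South, West, Central} is lowest.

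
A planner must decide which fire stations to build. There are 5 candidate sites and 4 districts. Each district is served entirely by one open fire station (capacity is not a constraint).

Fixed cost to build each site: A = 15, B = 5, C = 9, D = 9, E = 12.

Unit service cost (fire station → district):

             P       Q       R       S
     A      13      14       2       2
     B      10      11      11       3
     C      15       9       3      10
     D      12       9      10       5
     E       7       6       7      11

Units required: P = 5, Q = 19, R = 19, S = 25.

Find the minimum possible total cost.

For any fixed open set, each district goes to its cheapest open site; total = fixed + service.
{A, E}: P→E 7·5=35, Q→E 6·19=114, R→A 2·19=38, S→A 2·25=50. Service 237; fixed 27; total 264.
{A, B, E}: service 237 + fixed 32 = 269
{A, C, E}: P→E 7·5=35, Q→E 6·19=114, R→A 2·19=38, S→A 2·25=50. Service 237; fixed 36; total 273.
{A, B, C, D, E}: service 237 + fixed 50 = 287
No other subset beats 264.

Minimum total cost: 264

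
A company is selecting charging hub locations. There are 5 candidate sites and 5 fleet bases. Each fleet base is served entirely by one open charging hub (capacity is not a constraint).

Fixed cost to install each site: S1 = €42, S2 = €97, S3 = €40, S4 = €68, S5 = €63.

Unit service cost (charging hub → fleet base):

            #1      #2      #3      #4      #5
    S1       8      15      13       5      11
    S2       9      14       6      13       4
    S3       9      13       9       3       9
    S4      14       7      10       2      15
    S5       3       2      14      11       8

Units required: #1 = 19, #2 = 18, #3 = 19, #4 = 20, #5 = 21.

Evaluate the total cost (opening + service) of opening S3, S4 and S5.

Total cost: 643

Each fleet base is assigned to its cheapest site among the open ones.
{S3, S4, S5}: #1→S5 3·19=57, #2→S5 2·18=36, #3→S3 9·19=171, #4→S4 2·20=40, #5→S5 8·21=168. Service 472; fixed 171; total 643.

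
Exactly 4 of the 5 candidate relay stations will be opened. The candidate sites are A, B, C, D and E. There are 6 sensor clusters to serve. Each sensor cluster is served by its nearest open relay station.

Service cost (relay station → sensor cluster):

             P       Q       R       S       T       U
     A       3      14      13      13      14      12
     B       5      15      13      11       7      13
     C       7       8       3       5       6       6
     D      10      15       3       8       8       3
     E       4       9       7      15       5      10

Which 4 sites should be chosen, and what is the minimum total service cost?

With exactly 4 open, each sensor cluster uses its cheapest among the chosen.
{A, C, D, E}: P→A 3, Q→C 8, R→C 3, S→C 5, T→E 5, U→D 3. Service cost 27.
{A, B, C, D}: service cost 28
{B, C, D, E}: service cost 28
Among all 5 size-4 choices, {A, C, D, E} is lowest.

Choose A, C, D and E; total service cost 27.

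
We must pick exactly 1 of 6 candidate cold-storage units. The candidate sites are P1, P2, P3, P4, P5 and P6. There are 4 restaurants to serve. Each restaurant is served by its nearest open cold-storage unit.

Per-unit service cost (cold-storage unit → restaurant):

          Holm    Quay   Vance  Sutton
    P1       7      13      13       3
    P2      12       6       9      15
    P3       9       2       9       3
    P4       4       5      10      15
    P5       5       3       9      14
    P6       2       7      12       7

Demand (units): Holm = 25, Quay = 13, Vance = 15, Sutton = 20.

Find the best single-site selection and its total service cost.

With exactly 1 open, each restaurant uses its cheapest among the chosen.
{P3}: Holm→P3 9·25=225, Quay→P3 2·13=26, Vance→P3 9·15=135, Sutton→P3 3·20=60. Service cost 446.
{P6}: service cost 461
{P5}: service cost 579
Among all 6 size-1 choices, {P3} is lowest.

Choose P3 only; total service cost 446.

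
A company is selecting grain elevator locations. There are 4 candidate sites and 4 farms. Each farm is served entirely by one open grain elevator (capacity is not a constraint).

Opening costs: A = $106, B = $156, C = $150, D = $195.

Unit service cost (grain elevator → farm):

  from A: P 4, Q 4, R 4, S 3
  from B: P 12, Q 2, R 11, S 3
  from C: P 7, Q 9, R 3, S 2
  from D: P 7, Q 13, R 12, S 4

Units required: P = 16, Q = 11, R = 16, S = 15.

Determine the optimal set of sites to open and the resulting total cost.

For any fixed open set, each farm goes to its cheapest open site; total = fixed + service.
{A}: P→A 4·16=64, Q→A 4·11=44, R→A 4·16=64, S→A 3·15=45. Service 217; fixed 106; total 323.
{C}: P→C 7·16=112, Q→C 9·11=99, R→C 3·16=48, S→C 2·15=30. Service 289; fixed 150; total 439.
{A, C}: service 186 + fixed 256 = 442
{A, B, C, D}: service 164 + fixed 607 = 771
No other subset beats 323.

Open A only; minimum total cost 323.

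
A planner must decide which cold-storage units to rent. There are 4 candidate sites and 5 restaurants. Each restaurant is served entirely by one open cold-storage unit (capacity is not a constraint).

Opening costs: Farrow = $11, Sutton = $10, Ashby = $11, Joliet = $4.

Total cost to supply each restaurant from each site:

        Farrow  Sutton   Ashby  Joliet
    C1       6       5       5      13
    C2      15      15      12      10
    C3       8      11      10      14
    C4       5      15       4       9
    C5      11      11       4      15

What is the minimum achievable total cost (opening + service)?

Minimum total cost: 46

For any fixed open set, each restaurant goes to its cheapest open site; total = fixed + service.
{Ashby}: C1→Ashby 5, C2→Ashby 12, C3→Ashby 10, C4→Ashby 4, C5→Ashby 4. Service 35; fixed 11; total 46.
{Ashby, Joliet}: service 33 + fixed 15 = 48
{Farrow, Ashby}: service 33 + fixed 22 = 55
{Farrow, Sutton, Ashby, Joliet}: service 31 + fixed 36 = 67
No other subset beats 46.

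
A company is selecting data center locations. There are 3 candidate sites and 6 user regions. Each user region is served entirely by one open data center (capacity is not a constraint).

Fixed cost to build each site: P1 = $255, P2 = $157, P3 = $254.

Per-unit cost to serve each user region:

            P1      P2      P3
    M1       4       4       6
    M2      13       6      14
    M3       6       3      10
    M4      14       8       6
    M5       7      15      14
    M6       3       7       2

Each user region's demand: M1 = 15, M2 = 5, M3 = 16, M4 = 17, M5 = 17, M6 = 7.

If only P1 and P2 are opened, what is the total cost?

Each user region is assigned to its cheapest site among the open ones.
{P1, P2}: M1→P1 4·15=60, M2→P2 6·5=30, M3→P2 3·16=48, M4→P2 8·17=136, M5→P1 7·17=119, M6→P1 3·7=21. Service 414; fixed 412; total 826.

Total cost: 826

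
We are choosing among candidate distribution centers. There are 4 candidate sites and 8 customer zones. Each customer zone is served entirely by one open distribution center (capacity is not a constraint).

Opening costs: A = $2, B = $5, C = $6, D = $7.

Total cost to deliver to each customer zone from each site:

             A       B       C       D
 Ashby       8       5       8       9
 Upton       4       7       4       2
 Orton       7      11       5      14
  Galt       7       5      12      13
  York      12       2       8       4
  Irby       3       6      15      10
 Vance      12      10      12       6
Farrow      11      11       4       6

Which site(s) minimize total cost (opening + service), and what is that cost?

For any fixed open set, each customer zone goes to its cheapest open site; total = fixed + service.
{A, B, D}: Ashby→B 5, Upton→D 2, Orton→A 7, Galt→B 5, York→B 2, Irby→A 3, Vance→D 6, Farrow→D 6. Service 36; fixed 14; total 50.
{A, B, C}: service 38 + fixed 13 = 51
{A, B, C, D}: Ashby→B 5, Upton→D 2, Orton→C 5, Galt→B 5, York→B 2, Irby→A 3, Vance→D 6, Farrow→C 4. Service 32; fixed 20; total 52.
{A}: Ashby→A 8, Upton→A 4, Orton→A 7, Galt→A 7, York→A 12, Irby→A 3, Vance→A 12, Farrow→A 11. Service 64; fixed 2; total 66.
No other subset beats 50.

Open A, B and D; minimum total cost 50.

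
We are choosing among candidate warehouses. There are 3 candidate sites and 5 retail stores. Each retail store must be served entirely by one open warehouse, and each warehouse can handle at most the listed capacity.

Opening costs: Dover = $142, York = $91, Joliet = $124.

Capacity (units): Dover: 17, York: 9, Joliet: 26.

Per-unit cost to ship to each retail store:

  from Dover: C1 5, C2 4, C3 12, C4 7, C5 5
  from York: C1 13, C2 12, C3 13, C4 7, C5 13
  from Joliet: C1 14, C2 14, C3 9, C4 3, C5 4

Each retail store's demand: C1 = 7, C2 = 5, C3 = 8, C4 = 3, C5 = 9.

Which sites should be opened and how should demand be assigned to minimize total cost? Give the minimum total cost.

Open {Dover, Joliet}: C1→Dover 5·7=35, C2→Dover 4·5=20, C3→Joliet 9·8=72, C4→Joliet 3·3=9, C5→Joliet 4·9=36.
Loads: Dover carries 12/17, Joliet carries 20/26. Service 172; fixed 266; total 438.
Next best feasible plan costs 450.

Minimum total cost: 438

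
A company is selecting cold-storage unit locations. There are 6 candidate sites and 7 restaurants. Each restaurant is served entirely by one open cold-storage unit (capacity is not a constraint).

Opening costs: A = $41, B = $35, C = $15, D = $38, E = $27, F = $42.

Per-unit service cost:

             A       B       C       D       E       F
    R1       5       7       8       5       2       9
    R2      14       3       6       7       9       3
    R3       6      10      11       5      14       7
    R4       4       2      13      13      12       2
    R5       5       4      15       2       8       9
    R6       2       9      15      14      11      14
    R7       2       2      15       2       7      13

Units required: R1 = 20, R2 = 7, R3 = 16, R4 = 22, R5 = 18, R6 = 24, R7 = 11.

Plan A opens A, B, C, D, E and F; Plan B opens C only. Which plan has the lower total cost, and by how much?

Plan A: {A, B, C, D, E, F}: R1→E 2·20=40, R2→B 3·7=21, R3→D 5·16=80, R4→B 2·22=44, R5→D 2·18=36, R6→A 2·24=48, R7→A 2·11=22. Service 291; fixed 198; total 489.
Plan B: {C}: R1→C 8·20=160, R2→C 6·7=42, R3→C 11·16=176, R4→C 13·22=286, R5→C 15·18=270, R6→C 15·24=360, R7→C 15·11=165. Service 1459; fixed 15; total 1474.
Difference: |489 − 1474| = 985.

Plan A is cheaper by 985.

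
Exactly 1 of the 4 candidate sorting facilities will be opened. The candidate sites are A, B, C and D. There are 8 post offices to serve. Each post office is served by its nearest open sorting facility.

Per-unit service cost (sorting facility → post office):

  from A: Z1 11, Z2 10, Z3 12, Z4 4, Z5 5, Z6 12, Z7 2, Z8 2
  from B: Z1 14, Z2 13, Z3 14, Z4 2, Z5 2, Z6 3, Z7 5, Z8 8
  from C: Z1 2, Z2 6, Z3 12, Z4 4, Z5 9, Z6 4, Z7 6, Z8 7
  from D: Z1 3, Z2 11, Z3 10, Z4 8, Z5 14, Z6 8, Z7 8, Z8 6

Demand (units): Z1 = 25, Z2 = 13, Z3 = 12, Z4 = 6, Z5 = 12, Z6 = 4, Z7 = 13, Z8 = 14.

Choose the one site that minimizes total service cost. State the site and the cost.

Choose C only; total service cost 596.

With exactly 1 open, each post office uses its cheapest among the chosen.
{C}: Z1→C 2·25=50, Z2→C 6·13=78, Z3→C 12·12=144, Z4→C 4·6=24, Z5→C 9·12=108, Z6→C 4·4=16, Z7→C 6·13=78, Z8→C 7·14=98. Service cost 596.
{A}: service cost 735
{D}: service cost 774
Among all 4 size-1 choices, {C} is lowest.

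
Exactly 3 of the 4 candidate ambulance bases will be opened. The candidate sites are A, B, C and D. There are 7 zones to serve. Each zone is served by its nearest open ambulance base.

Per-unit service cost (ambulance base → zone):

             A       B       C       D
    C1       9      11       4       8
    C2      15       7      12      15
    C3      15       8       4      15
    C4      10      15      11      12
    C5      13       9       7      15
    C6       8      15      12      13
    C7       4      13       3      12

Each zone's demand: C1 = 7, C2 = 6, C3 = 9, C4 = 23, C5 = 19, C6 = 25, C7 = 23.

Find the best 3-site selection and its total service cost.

Choose A, B and C; total service cost 738.

With exactly 3 open, each zone uses its cheapest among the chosen.
{A, B, C}: C1→C 4·7=28, C2→B 7·6=42, C3→C 4·9=36, C4→A 10·23=230, C5→C 7·19=133, C6→A 8·25=200, C7→C 3·23=69. Service cost 738.
{A, C, D}: service cost 768
{B, C, D}: service cost 861
Among all 4 size-3 choices, {A, B, C} is lowest.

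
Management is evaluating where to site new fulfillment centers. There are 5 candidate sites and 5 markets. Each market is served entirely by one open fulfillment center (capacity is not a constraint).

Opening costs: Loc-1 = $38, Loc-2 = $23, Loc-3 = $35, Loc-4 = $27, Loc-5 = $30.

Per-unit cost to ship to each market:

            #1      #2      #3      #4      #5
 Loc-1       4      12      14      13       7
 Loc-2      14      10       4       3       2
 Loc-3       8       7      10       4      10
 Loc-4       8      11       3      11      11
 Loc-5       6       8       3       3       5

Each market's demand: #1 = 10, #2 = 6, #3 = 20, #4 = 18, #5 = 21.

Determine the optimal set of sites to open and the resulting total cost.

For any fixed open set, each market goes to its cheapest open site; total = fixed + service.
{Loc-2, Loc-5}: #1→Loc-5 6·10=60, #2→Loc-5 8·6=48, #3→Loc-5 3·20=60, #4→Loc-2 3·18=54, #5→Loc-2 2·21=42. Service 264; fixed 53; total 317.
{Loc-1, Loc-2, Loc-5}: service 244 + fixed 91 = 335
{Loc-1, Loc-2}: #1→Loc-1 4·10=40, #2→Loc-2 10·6=60, #3→Loc-2 4·20=80, #4→Loc-2 3·18=54, #5→Loc-2 2·21=42. Service 276; fixed 61; total 337.
{Loc-1, Loc-2, Loc-3, Loc-4, Loc-5}: service 238 + fixed 153 = 391
No other subset beats 317.

Open Loc-2 and Loc-5; minimum total cost 317.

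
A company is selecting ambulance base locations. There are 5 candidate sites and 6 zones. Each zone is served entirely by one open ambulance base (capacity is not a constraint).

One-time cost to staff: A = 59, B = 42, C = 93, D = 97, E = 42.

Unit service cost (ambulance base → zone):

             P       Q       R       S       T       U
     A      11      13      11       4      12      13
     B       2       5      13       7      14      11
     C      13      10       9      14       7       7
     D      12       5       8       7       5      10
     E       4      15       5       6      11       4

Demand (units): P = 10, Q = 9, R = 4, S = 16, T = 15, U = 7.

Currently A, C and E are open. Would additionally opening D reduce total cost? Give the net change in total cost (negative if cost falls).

No — net change +22 (cost rises by 22).

Current service cost with {A, C, E}: 347.
Adding D: each zone re-picks its cheapest; new service cost 272, saving 75.
Extra fixed cost: 97. Net change = 97 − 75 = 22.
(Totals: 541 → 563.)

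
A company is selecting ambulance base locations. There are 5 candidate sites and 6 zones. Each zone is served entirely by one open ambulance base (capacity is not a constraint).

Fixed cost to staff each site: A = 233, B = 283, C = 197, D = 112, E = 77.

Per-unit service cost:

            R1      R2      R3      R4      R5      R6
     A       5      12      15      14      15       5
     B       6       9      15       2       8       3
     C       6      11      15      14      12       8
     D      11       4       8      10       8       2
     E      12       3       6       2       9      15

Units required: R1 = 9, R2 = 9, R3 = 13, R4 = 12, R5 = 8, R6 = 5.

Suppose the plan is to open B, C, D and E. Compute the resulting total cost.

Total cost: 926

Each zone is assigned to its cheapest site among the open ones.
{B, C, D, E}: R1→B 6·9=54, R2→E 3·9=27, R3→E 6·13=78, R4→B 2·12=24, R5→B 8·8=64, R6→D 2·5=10. Service 257; fixed 669; total 926.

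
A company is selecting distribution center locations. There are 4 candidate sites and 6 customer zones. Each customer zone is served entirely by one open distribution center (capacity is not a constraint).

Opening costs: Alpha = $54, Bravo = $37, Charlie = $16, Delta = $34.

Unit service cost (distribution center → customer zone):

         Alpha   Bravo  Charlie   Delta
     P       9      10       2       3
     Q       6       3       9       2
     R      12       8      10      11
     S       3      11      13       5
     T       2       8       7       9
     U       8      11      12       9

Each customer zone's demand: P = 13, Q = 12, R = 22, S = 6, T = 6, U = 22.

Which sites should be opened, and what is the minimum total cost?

Open Alpha, Bravo and Charlie; minimum total cost 551.

For any fixed open set, each customer zone goes to its cheapest open site; total = fixed + service.
{Alpha, Bravo, Charlie}: P→Charlie 2·13=26, Q→Bravo 3·12=36, R→Bravo 8·22=176, S→Alpha 3·6=18, T→Alpha 2·6=12, U→Alpha 8·22=176. Service 444; fixed 107; total 551.
{Alpha, Bravo, Delta}: service 445 + fixed 125 = 570
{Alpha, Bravo, Charlie, Delta}: P→Charlie 2·13=26, Q→Delta 2·12=24, R→Bravo 8·22=176, S→Alpha 3·6=18, T→Alpha 2·6=12, U→Alpha 8·22=176. Service 432; fixed 141; total 573.
{Charlie}: P→Charlie 2·13=26, Q→Charlie 9·12=108, R→Charlie 10·22=220, S→Charlie 13·6=78, T→Charlie 7·6=42, U→Charlie 12·22=264. Service 738; fixed 16; total 754.
No other subset beats 551.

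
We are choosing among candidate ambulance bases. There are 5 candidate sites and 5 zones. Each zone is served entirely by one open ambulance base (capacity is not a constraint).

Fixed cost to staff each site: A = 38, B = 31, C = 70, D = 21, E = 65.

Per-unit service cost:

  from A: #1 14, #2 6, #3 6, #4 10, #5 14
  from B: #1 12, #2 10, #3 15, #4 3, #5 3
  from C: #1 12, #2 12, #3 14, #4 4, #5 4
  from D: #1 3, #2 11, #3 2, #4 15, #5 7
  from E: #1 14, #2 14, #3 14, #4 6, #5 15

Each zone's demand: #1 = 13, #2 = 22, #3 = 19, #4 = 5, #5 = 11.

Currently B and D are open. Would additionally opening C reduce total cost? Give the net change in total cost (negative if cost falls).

Current service cost with {B, D}: 345.
Adding C: each zone re-picks its cheapest; new service cost 345, saving 0.
Extra fixed cost: 70. Net change = 70 − 0 = 70.
(Totals: 397 → 467.)

No — net change +70 (cost rises by 70).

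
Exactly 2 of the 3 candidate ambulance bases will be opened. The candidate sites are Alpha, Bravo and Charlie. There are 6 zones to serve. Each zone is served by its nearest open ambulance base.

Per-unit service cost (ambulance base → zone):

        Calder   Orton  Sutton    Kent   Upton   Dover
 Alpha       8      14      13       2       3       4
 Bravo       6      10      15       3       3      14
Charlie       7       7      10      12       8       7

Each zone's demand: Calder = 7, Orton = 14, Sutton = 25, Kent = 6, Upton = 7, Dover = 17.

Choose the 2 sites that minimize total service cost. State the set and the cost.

Choose Alpha and Charlie; total service cost 498.

With exactly 2 open, each zone uses its cheapest among the chosen.
{Alpha, Charlie}: Calder→Charlie 7·7=49, Orton→Charlie 7·14=98, Sutton→Charlie 10·25=250, Kent→Alpha 2·6=12, Upton→Alpha 3·7=21, Dover→Alpha 4·17=68. Service cost 498.
{Bravo, Charlie}: service cost 548
{Alpha, Bravo}: service cost 608
Among all 3 size-2 choices, {Alpha, Charlie} is lowest.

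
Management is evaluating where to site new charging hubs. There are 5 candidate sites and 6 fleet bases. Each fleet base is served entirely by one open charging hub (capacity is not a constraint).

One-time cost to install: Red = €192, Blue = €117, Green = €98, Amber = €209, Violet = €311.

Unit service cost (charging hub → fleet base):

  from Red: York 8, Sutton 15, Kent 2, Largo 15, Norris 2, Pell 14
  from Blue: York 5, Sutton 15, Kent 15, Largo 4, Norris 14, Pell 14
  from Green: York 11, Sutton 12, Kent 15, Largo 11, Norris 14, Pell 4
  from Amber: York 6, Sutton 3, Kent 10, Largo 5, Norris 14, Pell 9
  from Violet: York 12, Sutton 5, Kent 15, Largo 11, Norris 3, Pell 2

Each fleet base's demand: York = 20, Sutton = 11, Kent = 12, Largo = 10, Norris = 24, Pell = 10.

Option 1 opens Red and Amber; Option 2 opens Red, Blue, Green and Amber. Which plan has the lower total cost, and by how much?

Option 1 is cheaper by 135.

Option 1: {Red, Amber}: York→Amber 6·20=120, Sutton→Amber 3·11=33, Kent→Red 2·12=24, Largo→Amber 5·10=50, Norris→Red 2·24=48, Pell→Amber 9·10=90. Service 365; fixed 401; total 766.
Option 2: {Red, Blue, Green, Amber}: York→Blue 5·20=100, Sutton→Amber 3·11=33, Kent→Red 2·12=24, Largo→Blue 4·10=40, Norris→Red 2·24=48, Pell→Green 4·10=40. Service 285; fixed 616; total 901.
Difference: |766 − 901| = 135.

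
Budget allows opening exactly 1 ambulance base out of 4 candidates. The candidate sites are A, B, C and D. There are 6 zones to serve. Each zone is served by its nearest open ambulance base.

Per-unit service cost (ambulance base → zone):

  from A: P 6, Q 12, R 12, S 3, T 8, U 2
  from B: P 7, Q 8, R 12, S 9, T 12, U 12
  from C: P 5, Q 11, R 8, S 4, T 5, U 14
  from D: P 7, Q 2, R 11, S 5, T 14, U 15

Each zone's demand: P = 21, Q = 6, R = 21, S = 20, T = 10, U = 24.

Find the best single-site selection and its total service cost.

Choose A only; total service cost 638.

With exactly 1 open, each zone uses its cheapest among the chosen.
{A}: P→A 6·21=126, Q→A 12·6=72, R→A 12·21=252, S→A 3·20=60, T→A 8·10=80, U→A 2·24=48. Service cost 638.
{C}: service cost 805
{D}: service cost 990
Among all 4 size-1 choices, {A} is lowest.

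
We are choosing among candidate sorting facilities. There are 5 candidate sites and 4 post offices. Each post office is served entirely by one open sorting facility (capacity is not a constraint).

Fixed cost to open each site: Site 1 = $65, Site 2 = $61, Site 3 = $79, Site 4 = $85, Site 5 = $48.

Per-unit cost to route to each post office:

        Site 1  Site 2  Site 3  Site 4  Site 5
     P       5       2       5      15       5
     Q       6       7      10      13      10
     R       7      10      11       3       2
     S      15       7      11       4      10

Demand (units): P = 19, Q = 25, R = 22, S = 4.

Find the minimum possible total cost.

Minimum total cost: 394

For any fixed open set, each post office goes to its cheapest open site; total = fixed + service.
{Site 2, Site 5}: P→Site 2 2·19=38, Q→Site 2 7·25=175, R→Site 5 2·22=44, S→Site 2 7·4=28. Service 285; fixed 109; total 394.
{Site 1, Site 2, Site 5}: P→Site 2 2·19=38, Q→Site 1 6·25=150, R→Site 5 2·22=44, S→Site 2 7·4=28. Service 260; fixed 174; total 434.
{Site 2, Site 4}: service 295 + fixed 146 = 441
{Site 1, Site 2, Site 3, Site 4, Site 5}: service 248 + fixed 338 = 586
No other subset beats 394.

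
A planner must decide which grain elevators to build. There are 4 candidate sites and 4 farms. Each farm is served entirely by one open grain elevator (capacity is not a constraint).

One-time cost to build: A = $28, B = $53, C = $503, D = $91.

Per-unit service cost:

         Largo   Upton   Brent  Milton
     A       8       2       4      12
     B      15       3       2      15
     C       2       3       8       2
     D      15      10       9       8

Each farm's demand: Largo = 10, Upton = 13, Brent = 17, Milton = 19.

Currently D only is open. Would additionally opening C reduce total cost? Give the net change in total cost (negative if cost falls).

No — net change +151 (cost rises by 151).

Current service cost with {D}: 585.
Adding C: each farm re-picks its cheapest; new service cost 233, saving 352.
Extra fixed cost: 503. Net change = 503 − 352 = 151.
(Totals: 676 → 827.)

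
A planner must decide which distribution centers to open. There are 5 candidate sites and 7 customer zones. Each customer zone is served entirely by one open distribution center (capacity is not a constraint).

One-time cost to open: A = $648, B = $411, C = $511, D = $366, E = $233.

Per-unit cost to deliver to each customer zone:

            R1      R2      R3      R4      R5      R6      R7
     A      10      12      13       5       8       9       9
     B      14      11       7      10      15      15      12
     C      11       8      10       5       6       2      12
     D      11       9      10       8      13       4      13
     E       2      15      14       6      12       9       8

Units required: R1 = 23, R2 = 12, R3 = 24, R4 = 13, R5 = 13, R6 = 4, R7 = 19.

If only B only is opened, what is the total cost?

Total cost: 1646

Each customer zone is assigned to its cheapest site among the open ones.
{B}: R1→B 14·23=322, R2→B 11·12=132, R3→B 7·24=168, R4→B 10·13=130, R5→B 15·13=195, R6→B 15·4=60, R7→B 12·19=228. Service 1235; fixed 411; total 1646.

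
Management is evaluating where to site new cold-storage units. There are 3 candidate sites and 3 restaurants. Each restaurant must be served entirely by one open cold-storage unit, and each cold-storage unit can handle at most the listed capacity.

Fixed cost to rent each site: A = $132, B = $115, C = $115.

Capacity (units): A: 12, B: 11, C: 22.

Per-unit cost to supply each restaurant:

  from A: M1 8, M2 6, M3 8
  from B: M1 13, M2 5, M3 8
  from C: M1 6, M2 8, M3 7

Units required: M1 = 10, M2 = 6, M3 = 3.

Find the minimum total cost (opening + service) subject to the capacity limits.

Open {C}: M1→C 6·10=60, M2→C 8·6=48, M3→C 7·3=21.
Loads: C carries 19/22. Service 129; fixed 115; total 244.
Next best feasible plan costs 341.

Minimum total cost: 244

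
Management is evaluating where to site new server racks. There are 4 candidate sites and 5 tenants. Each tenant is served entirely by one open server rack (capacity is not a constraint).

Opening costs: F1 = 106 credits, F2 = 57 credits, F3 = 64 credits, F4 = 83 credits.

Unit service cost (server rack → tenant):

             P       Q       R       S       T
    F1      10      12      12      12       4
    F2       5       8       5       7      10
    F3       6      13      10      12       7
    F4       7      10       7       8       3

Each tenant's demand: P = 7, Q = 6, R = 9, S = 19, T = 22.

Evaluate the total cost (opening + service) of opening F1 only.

Total cost: 672

Each tenant is assigned to its cheapest site among the open ones.
{F1}: P→F1 10·7=70, Q→F1 12·6=72, R→F1 12·9=108, S→F1 12·19=228, T→F1 4·22=88. Service 566; fixed 106; total 672.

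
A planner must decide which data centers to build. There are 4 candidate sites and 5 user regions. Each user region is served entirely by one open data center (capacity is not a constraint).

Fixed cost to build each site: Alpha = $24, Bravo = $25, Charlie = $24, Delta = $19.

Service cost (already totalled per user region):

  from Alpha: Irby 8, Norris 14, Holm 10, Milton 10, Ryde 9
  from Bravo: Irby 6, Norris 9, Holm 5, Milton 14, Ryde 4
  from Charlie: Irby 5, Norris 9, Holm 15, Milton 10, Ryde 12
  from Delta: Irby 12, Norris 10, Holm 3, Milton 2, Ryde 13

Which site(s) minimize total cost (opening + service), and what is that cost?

For any fixed open set, each user region goes to its cheapest open site; total = fixed + service.
{Delta}: Irby→Delta 12, Norris→Delta 10, Holm→Delta 3, Milton→Delta 2, Ryde→Delta 13. Service 40; fixed 19; total 59.
{Bravo}: service 38 + fixed 25 = 63
{Bravo, Delta}: service 24 + fixed 44 = 68
{Alpha, Bravo, Charlie, Delta}: Irby→Charlie 5, Norris→Bravo 9, Holm→Delta 3, Milton→Delta 2, Ryde→Bravo 4. Service 23; fixed 92; total 115.
No other subset beats 59.

Open Delta only; minimum total cost 59.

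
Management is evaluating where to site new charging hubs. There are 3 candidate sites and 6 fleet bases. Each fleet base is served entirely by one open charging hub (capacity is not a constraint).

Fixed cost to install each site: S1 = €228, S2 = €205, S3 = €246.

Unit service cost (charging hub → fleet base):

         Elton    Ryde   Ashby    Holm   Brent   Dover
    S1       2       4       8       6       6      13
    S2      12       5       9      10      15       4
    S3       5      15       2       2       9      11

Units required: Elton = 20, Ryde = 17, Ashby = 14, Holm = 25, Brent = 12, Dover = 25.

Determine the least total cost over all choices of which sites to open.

For any fixed open set, each fleet base goes to its cheapest open site; total = fixed + service.
{S2, S3}: Elton→S3 5·20=100, Ryde→S2 5·17=85, Ashby→S3 2·14=28, Holm→S3 2·25=50, Brent→S3 9·12=108, Dover→S2 4·25=100. Service 471; fixed 451; total 922.
{S1, S2}: Elton→S1 2·20=40, Ryde→S1 4·17=68, Ashby→S1 8·14=112, Holm→S1 6·25=150, Brent→S1 6·12=72, Dover→S2 4·25=100. Service 542; fixed 433; total 975.
{S1}: service 767 + fixed 228 = 995
{S1, S2, S3}: service 358 + fixed 679 = 1037
No other subset beats 922.

Minimum total cost: 922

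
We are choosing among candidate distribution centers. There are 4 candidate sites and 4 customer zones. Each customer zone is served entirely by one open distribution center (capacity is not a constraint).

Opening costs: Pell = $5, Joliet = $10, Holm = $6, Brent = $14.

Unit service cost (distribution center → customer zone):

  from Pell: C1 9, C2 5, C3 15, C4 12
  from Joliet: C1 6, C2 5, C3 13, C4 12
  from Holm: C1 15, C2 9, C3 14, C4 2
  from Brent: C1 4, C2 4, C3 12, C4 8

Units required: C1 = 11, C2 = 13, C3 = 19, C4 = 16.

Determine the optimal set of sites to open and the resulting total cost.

Open Holm and Brent; minimum total cost 376.

For any fixed open set, each customer zone goes to its cheapest open site; total = fixed + service.
{Holm, Brent}: C1→Brent 4·11=44, C2→Brent 4·13=52, C3→Brent 12·19=228, C4→Holm 2·16=32. Service 356; fixed 20; total 376.
{Pell, Holm, Brent}: C1→Brent 4·11=44, C2→Brent 4·13=52, C3→Brent 12·19=228, C4→Holm 2·16=32. Service 356; fixed 25; total 381.
{Joliet, Holm, Brent}: C1→Brent 4·11=44, C2→Brent 4·13=52, C3→Brent 12·19=228, C4→Holm 2·16=32. Service 356; fixed 30; total 386.
{Pell, Joliet, Holm, Brent}: C1→Brent 4·11=44, C2→Brent 4·13=52, C3→Brent 12·19=228, C4→Holm 2·16=32. Service 356; fixed 35; total 391.
(All 15 nonempty subsets were checked; Holm and Brent is lowest.)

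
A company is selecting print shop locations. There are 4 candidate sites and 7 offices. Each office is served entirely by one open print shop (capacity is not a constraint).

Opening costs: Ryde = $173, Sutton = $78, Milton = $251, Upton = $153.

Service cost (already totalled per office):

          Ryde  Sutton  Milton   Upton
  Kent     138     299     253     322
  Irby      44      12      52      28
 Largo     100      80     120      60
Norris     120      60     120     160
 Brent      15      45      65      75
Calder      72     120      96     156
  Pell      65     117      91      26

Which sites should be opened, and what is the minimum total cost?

For any fixed open set, each office goes to its cheapest open site; total = fixed + service.
{Ryde, Sutton}: Kent→Ryde 138, Irby→Sutton 12, Largo→Sutton 80, Norris→Sutton 60, Brent→Ryde 15, Calder→Ryde 72, Pell→Ryde 65. Service 442; fixed 251; total 693.
{Ryde}: service 554 + fixed 173 = 727
{Ryde, Upton}: service 459 + fixed 326 = 785
{Ryde, Sutton, Milton, Upton}: service 383 + fixed 655 = 1038
No other subset beats 693.

Open Ryde and Sutton; minimum total cost 693.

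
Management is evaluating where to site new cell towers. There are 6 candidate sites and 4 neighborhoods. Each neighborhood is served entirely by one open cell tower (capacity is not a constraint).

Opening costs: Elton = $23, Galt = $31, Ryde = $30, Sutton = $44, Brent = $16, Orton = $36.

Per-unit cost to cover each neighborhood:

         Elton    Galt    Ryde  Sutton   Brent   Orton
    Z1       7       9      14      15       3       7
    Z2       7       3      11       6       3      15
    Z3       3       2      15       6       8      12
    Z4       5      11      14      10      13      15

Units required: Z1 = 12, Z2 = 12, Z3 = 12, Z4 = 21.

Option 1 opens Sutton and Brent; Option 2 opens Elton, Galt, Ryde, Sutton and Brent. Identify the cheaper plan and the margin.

Option 1: {Sutton, Brent}: Z1→Brent 3·12=36, Z2→Brent 3·12=36, Z3→Sutton 6·12=72, Z4→Sutton 10·21=210. Service 354; fixed 60; total 414.
Option 2: {Elton, Galt, Ryde, Sutton, Brent}: Z1→Brent 3·12=36, Z2→Galt 3·12=36, Z3→Galt 2·12=24, Z4→Elton 5·21=105. Service 201; fixed 144; total 345.
Difference: |414 − 345| = 69.

Option 2 is cheaper by 69.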